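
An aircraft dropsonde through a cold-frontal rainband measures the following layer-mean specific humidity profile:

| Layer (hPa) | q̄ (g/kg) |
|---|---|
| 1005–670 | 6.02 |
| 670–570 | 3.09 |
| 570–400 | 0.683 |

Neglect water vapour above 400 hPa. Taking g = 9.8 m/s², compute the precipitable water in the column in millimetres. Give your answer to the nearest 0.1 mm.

PW ≈ 24.9 mm

Precipitable water is the column-integrated vapour mass per unit area: PW = (1/g) Σ q̄ Δp, with q in kg/kg and Δp in Pa (1 kg/m² of water = 1 mm).
Layer 1005–670 hPa: Δp = 335 hPa = 33500 Pa, q̄ = 0.00602 kg/kg → 0.00602 × 33500 / 9.8 = 20.58 mm
Layer 670–570 hPa: Δp = 100 hPa = 10000 Pa, q̄ = 0.00309 kg/kg → 0.00309 × 10000 / 9.8 = 3.15 mm
Layer 570–400 hPa: Δp = 170 hPa = 17000 Pa, q̄ = 0.000683 kg/kg → 0.000683 × 17000 / 9.8 = 1.18 mm
PW = 20.58 + 3.15 + 1.18 = 24.91 ≈ 24.9 mm.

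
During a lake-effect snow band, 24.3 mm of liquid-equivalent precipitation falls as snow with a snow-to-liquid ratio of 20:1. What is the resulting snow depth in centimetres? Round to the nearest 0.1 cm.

snow depth ≈ 48.6 cm

Snow depth = liquid × ratio = 24.3 mm × 20 = 486 mm = 48.6 cm.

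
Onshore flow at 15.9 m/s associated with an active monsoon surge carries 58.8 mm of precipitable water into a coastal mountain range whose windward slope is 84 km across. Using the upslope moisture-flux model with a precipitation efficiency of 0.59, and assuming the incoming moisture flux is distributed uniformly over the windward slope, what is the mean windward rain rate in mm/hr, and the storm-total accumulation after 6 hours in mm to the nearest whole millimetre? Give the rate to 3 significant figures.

R ≈ 23.6 mm/hr; total ≈ 142 mm

Incoming column moisture flux per unit ridge length: F = V × PW = 15.9 × 58.8 = 934.92 mm·m/s.
Spread over the 84 km slope with efficiency ε = 0.59: R = ε·F/W = 0.59 × 934.92 / 84000 m = 6.567e-03 mm/s.
R = 6.567e-03 × 3600 = 23.6 mm/hr.
Over 6 h: total = 23.6 × 6 = 141.6 ≈ 142 mm.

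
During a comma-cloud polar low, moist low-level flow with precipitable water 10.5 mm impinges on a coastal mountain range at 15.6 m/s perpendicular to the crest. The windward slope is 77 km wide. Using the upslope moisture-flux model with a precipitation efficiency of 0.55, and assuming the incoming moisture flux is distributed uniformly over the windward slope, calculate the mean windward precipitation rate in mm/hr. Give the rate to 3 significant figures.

Incoming column moisture flux per unit ridge length: F = V × PW = 15.6 × 10.5 = 163.8 mm·m/s.
Spread over the 77 km slope with efficiency ε = 0.55: R = ε·F/W = 0.55 × 163.8 / 77000 m = 1.170e-03 mm/s.
R = 1.170e-03 × 3600 = 4.21 mm/hr.

R ≈ 4.21 mm/hr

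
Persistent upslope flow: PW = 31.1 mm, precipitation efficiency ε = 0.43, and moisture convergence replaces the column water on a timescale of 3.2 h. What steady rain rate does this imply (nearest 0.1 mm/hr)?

Each overturning extracts ε × PW = 0.43 × 31.1 = 13.373 mm.
Rate = ε·PW / τ = 13.373 / 3.2 h = 4.2 mm/hr.

R ≈ 4.2 mm/hr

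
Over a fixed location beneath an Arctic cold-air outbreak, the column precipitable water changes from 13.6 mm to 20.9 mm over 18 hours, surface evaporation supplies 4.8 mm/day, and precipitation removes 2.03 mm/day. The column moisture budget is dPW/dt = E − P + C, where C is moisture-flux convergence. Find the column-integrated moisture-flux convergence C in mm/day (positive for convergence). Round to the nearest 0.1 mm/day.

C ≈ 7.0 mm/day

dPW/dt = (20.9 − 13.6) mm / (18/24 day) = +9.733 mm/day.
C = dPW/dt − E + P = (+9.733) − 4.8 + 2.03 = 7.0 mm/day.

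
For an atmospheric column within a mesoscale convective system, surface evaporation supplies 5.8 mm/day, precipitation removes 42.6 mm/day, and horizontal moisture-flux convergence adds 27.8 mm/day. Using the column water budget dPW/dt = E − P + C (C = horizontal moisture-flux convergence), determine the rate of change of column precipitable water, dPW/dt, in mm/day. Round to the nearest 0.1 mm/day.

dPW/dt = E − P + C = 5.8 − 42.6 + (27.8) = -9.0 mm/day.

dPW/dt ≈ -9.0 mm/day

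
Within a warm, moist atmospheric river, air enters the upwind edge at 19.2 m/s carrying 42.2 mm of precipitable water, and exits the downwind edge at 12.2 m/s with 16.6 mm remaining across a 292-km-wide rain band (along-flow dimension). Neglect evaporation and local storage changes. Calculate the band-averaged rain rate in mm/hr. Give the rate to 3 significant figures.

R ≈ 7.49 mm/hr

Column moisture flux per unit crosswind length is F = V × PW.
Inflow: F_in = 19.2 × 42.2 = 810.24 mm·m/s
Outflow: F_out = 12.2 × 16.6 = 202.52 mm·m/s
Steady-state rate R = (F_in − F_out)/L = (810.24 − 202.52) / 292000 m = 2.081e-03 mm/s.
R = 2.081e-03 × 3600 = 7.49 mm/hr.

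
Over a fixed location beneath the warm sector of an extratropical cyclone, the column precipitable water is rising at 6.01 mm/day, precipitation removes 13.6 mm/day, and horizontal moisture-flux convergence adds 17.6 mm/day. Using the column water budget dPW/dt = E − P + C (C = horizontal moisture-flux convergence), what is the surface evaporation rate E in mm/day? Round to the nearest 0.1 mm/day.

E ≈ 2.0 mm/day

dPW/dt = +6.01 mm/day.
E = dPW/dt + P − C = (+6.01) + 13.6 − (17.6) = 2.0 mm/day.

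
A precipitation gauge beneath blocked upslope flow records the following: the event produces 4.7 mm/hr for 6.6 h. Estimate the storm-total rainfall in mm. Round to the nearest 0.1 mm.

total ≈ 31.0 mm

Total = Σ Rᵢ Δtᵢ = 4.7 × 6.6
      = 31.02 = 31.0 mm.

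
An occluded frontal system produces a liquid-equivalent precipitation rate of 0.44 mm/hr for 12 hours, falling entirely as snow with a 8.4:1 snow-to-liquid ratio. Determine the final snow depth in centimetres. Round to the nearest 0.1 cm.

snow depth ≈ 4.4 cm

Liquid-equivalent depth = 0.44 × 12 = 5.28 mm.
Snow depth = 5.28 mm × 8.4 = 44.352 mm = 4.4 cm.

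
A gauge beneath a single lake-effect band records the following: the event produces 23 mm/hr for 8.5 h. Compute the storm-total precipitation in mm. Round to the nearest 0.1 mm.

total ≈ 195.5 mm

Total = Σ Rᵢ Δtᵢ = 23 × 8.5
      = 195.5 = 195.5 mm.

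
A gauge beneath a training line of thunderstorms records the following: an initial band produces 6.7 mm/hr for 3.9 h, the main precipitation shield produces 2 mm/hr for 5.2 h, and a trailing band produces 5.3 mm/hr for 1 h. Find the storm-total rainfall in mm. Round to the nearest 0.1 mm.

total ≈ 41.8 mm

Total = Σ Rᵢ Δtᵢ = 6.7 × 3.9 + 2 × 5.2 + 5.3 × 1
      = 26.13 + 10.4 + 5.3 = 41.8 mm.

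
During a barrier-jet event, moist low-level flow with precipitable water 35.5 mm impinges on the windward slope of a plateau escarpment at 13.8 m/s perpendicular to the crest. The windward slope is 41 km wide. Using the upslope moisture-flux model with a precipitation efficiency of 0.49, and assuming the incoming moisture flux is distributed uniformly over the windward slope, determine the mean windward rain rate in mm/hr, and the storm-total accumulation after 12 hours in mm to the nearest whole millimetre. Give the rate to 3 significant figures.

Incoming column moisture flux per unit ridge length: F = V × PW = 13.8 × 35.5 = 489.9 mm·m/s.
Spread over the 41 km slope with efficiency ε = 0.49: R = ε·F/W = 0.49 × 489.9 / 41000 m = 5.855e-03 mm/s.
R = 5.855e-03 × 3600 = 21.1 mm/hr.
Over 12 h: total = 21.1 × 12 = 253.2 ≈ 253 mm.

R ≈ 21.1 mm/hr; total ≈ 253 mm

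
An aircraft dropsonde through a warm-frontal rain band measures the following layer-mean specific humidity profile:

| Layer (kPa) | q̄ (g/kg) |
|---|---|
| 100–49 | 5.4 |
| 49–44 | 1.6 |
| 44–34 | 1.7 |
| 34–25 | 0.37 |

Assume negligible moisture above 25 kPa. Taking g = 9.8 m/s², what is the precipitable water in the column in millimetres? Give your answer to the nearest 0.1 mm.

PW ≈ 31.0 mm

Precipitable water is the column-integrated vapour mass per unit area: PW = (1/g) Σ q̄ Δp, with q in kg/kg and Δp in Pa (1 kg/m² of water = 1 mm).
Layer 100–49 kPa: Δp = 510 hPa = 51000 Pa, q̄ = 0.0054 kg/kg → 0.0054 × 51000 / 9.8 = 28.10 mm
Layer 49–44 kPa: Δp = 50 hPa = 5000 Pa, q̄ = 0.0016 kg/kg → 0.0016 × 5000 / 9.8 = 0.82 mm
Layer 44–34 kPa: Δp = 100 hPa = 10000 Pa, q̄ = 0.0017 kg/kg → 0.0017 × 10000 / 9.8 = 1.73 mm
Layer 34–25 kPa: Δp = 90 hPa = 9000 Pa, q̄ = 0.00037 kg/kg → 0.00037 × 9000 / 9.8 = 0.34 mm
PW = 28.10 + 0.82 + 1.73 + 0.34 = 30.99 ≈ 31.0 mm.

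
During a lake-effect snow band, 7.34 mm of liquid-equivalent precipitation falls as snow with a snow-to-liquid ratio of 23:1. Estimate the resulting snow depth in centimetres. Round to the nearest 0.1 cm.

snow depth ≈ 16.9 cm

Snow depth = liquid × ratio = 7.34 mm × 23 = 168.82 mm = 16.9 cm.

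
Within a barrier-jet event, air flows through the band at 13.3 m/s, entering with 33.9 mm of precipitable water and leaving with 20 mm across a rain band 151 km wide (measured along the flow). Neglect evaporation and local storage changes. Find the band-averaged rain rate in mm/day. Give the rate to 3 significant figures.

Column moisture flux per unit crosswind length is F = V × PW.
Inflow: F_in = 13.3 × 33.9 = 450.87 mm·m/s
Outflow: F_out = 13.3 × 20 = 266 mm·m/s
Steady-state rate R = (F_in − F_out)/L = (450.87 − 266) / 151000 m = 1.224e-03 mm/s.
R = 1.224e-03 × 3600 × 24 = 106 mm/day.

R ≈ 106 mm/day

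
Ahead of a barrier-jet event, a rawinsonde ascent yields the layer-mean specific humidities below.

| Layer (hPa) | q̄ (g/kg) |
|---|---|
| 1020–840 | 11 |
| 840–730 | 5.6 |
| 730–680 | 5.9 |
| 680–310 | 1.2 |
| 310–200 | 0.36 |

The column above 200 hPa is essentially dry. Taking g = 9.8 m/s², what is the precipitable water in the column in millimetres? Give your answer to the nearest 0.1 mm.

PW ≈ 34.4 mm

Precipitable water is the column-integrated vapour mass per unit area: PW = (1/g) Σ q̄ Δp, with q in kg/kg and Δp in Pa (1 kg/m² of water = 1 mm).
Layer 1020–840 hPa: Δp = 180 hPa = 18000 Pa, q̄ = 0.011 kg/kg → 0.011 × 18000 / 9.8 = 20.20 mm
Layer 840–730 hPa: Δp = 110 hPa = 11000 Pa, q̄ = 0.0056 kg/kg → 0.0056 × 11000 / 9.8 = 6.29 mm
Layer 730–680 hPa: Δp = 50 hPa = 5000 Pa, q̄ = 0.0059 kg/kg → 0.0059 × 5000 / 9.8 = 3.01 mm
Layer 680–310 hPa: Δp = 370 hPa = 37000 Pa, q̄ = 0.0012 kg/kg → 0.0012 × 37000 / 9.8 = 4.53 mm
Layer 310–200 hPa: Δp = 110 hPa = 11000 Pa, q̄ = 0.00036 kg/kg → 0.00036 × 11000 / 9.8 = 0.40 mm
PW = 20.20 + 6.29 + 3.01 + 4.53 + 0.40 = 34.43 ≈ 34.4 mm.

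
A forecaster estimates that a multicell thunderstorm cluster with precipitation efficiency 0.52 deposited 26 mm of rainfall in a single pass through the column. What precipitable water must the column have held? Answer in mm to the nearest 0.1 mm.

PW ≈ 50.0 mm

PW = rainfall / ε = 26 / 0.52 = 50.0 mm.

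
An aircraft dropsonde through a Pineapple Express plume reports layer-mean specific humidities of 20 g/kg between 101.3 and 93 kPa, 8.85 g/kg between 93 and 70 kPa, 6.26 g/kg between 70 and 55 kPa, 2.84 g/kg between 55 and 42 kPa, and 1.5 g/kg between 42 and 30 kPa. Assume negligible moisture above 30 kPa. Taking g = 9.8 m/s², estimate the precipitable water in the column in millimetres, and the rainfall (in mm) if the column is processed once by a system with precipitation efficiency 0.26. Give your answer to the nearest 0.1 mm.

Precipitable water is the column-integrated vapour mass per unit area: PW = (1/g) Σ q̄ Δp, with q in kg/kg and Δp in Pa (1 kg/m² of water = 1 mm).
Layer 101.3–93 kPa: Δp = 83 hPa = 8300 Pa, q̄ = 0.02 kg/kg → 0.02 × 8300 / 9.8 = 16.94 mm
Layer 93–70 kPa: Δp = 230 hPa = 23000 Pa, q̄ = 0.00885 kg/kg → 0.00885 × 23000 / 9.8 = 20.77 mm
Layer 70–55 kPa: Δp = 150 hPa = 15000 Pa, q̄ = 0.00626 kg/kg → 0.00626 × 15000 / 9.8 = 9.58 mm
Layer 55–42 kPa: Δp = 130 hPa = 13000 Pa, q̄ = 0.00284 kg/kg → 0.00284 × 13000 / 9.8 = 3.77 mm
Layer 42–30 kPa: Δp = 120 hPa = 12000 Pa, q̄ = 0.0015 kg/kg → 0.0015 × 12000 / 9.8 = 1.84 mm
PW = 16.94 + 20.77 + 9.58 + 3.77 + 1.84 = 52.90 ≈ 52.9 mm.
Rainfall = ε × PW = 0.26 × 52.9 = 13.8 mm.

PW ≈ 52.9 mm; rainfall ≈ 13.8 mm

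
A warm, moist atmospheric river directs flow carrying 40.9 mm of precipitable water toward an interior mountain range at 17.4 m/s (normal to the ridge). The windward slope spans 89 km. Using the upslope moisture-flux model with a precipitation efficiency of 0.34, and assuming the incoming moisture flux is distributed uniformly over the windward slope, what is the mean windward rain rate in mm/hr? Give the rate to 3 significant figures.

R ≈ 9.79 mm/hr

Incoming column moisture flux per unit ridge length: F = V × PW = 17.4 × 40.9 = 711.66 mm·m/s.
Spread over the 89 km slope with efficiency ε = 0.34: R = ε·F/W = 0.34 × 711.66 / 89000 m = 2.719e-03 mm/s.
R = 2.719e-03 × 3600 = 9.79 mm/hr.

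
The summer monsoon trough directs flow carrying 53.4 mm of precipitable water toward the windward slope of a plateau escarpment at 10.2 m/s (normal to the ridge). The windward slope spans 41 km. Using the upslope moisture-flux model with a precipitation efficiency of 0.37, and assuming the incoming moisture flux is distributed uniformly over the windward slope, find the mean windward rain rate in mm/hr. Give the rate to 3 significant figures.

R ≈ 17.7 mm/hr

Incoming column moisture flux per unit ridge length: F = V × PW = 10.2 × 53.4 = 544.68 mm·m/s.
Spread over the 41 km slope with efficiency ε = 0.37: R = ε·F/W = 0.37 × 544.68 / 41000 m = 4.915e-03 mm/s.
R = 4.915e-03 × 3600 = 17.7 mm/hr.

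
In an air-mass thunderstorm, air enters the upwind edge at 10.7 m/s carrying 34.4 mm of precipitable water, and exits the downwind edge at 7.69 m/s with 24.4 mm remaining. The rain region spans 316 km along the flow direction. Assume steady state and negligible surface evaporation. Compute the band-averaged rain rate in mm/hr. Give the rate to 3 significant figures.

R ≈ 2.06 mm/hr

Column moisture flux per unit crosswind length is F = V × PW.
Inflow: F_in = 10.7 × 34.4 = 368.08 mm·m/s
Outflow: F_out = 7.69 × 24.4 = 187.636 mm·m/s
Steady-state rate R = (F_in − F_out)/L = (368.08 − 187.636) / 316000 m = 5.710e-04 mm/s.
R = 5.710e-04 × 3600 = 2.06 mm/hr.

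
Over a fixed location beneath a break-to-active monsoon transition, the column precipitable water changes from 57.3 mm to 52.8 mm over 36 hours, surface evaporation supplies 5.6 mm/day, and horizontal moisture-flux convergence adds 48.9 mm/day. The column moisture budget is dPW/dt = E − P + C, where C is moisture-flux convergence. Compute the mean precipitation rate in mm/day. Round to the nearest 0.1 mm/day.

dPW/dt = (52.8 − 57.3) mm / (36/24 day) = -3.000 mm/day.
P = E + C − dPW/dt = 5.6 + (48.9) − (-3.000) = 57.5 mm/day.

P ≈ 57.5 mm/day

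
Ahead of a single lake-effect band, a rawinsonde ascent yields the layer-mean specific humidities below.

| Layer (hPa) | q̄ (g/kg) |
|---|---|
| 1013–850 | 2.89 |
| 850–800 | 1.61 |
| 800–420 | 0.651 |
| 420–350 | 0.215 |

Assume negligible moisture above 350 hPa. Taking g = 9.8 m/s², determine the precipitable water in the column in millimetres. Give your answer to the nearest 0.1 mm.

PW ≈ 8.3 mm

Precipitable water is the column-integrated vapour mass per unit area: PW = (1/g) Σ q̄ Δp, with q in kg/kg and Δp in Pa (1 kg/m² of water = 1 mm).
Layer 1013–850 hPa: Δp = 163 hPa = 16300 Pa, q̄ = 0.00289 kg/kg → 0.00289 × 16300 / 9.8 = 4.81 mm
Layer 850–800 hPa: Δp = 50 hPa = 5000 Pa, q̄ = 0.00161 kg/kg → 0.00161 × 5000 / 9.8 = 0.82 mm
Layer 800–420 hPa: Δp = 380 hPa = 38000 Pa, q̄ = 0.000651 kg/kg → 0.000651 × 38000 / 9.8 = 2.52 mm
Layer 420–350 hPa: Δp = 70 hPa = 7000 Pa, q̄ = 0.000215 kg/kg → 0.000215 × 7000 / 9.8 = 0.15 mm
PW = 4.81 + 0.82 + 2.52 + 0.15 = 8.30 ≈ 8.3 mm.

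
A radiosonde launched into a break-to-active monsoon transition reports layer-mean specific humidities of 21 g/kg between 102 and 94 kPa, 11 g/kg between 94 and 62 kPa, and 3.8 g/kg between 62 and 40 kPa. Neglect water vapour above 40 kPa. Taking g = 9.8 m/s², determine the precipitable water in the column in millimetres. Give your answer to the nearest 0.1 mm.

PW ≈ 61.6 mm

Precipitable water is the column-integrated vapour mass per unit area: PW = (1/g) Σ q̄ Δp, with q in kg/kg and Δp in Pa (1 kg/m² of water = 1 mm).
Layer 102–94 kPa: Δp = 80 hPa = 8000 Pa, q̄ = 0.021 kg/kg → 0.021 × 8000 / 9.8 = 17.14 mm
Layer 94–62 kPa: Δp = 320 hPa = 32000 Pa, q̄ = 0.011 kg/kg → 0.011 × 32000 / 9.8 = 35.92 mm
Layer 62–40 kPa: Δp = 220 hPa = 22000 Pa, q̄ = 0.0038 kg/kg → 0.0038 × 22000 / 9.8 = 8.53 mm
PW = 17.14 + 35.92 + 8.53 = 61.59 ≈ 61.6 mm.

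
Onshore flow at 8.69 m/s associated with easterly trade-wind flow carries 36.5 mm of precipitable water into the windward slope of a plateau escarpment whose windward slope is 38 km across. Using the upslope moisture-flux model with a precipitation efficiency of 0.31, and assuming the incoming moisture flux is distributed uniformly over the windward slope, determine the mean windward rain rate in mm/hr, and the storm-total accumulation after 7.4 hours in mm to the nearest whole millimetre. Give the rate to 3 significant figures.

R ≈ 9.32 mm/hr; total ≈ 69 mm

Incoming column moisture flux per unit ridge length: F = V × PW = 8.69 × 36.5 = 317.185 mm·m/s.
Spread over the 38 km slope with efficiency ε = 0.31: R = ε·F/W = 0.31 × 317.185 / 38000 m = 2.588e-03 mm/s.
R = 2.588e-03 × 3600 = 9.32 mm/hr.
Over 7.4 h: total = 9.32 × 7.4 = 68.968 ≈ 69 mm.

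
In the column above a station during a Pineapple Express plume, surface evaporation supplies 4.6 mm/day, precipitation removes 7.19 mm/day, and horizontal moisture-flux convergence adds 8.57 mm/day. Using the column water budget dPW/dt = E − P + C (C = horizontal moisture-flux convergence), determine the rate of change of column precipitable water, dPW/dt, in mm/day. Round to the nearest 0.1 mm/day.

dPW/dt = E − P + C = 4.6 − 7.19 + (8.57) = 6.0 mm/day.

dPW/dt ≈ 6.0 mm/day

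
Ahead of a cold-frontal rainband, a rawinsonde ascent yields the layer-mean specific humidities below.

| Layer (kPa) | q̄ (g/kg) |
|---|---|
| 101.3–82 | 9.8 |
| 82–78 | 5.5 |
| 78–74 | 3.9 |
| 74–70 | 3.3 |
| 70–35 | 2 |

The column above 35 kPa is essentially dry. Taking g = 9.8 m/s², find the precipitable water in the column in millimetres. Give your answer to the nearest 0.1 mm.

Precipitable water is the column-integrated vapour mass per unit area: PW = (1/g) Σ q̄ Δp, with q in kg/kg and Δp in Pa (1 kg/m² of water = 1 mm).
Layer 101.3–82 kPa: Δp = 193 hPa = 19300 Pa, q̄ = 0.0098 kg/kg → 0.0098 × 19300 / 9.8 = 19.30 mm
Layer 82–78 kPa: Δp = 40 hPa = 4000 Pa, q̄ = 0.0055 kg/kg → 0.0055 × 4000 / 9.8 = 2.24 mm
Layer 78–74 kPa: Δp = 40 hPa = 4000 Pa, q̄ = 0.0039 kg/kg → 0.0039 × 4000 / 9.8 = 1.59 mm
Layer 74–70 kPa: Δp = 40 hPa = 4000 Pa, q̄ = 0.0033 kg/kg → 0.0033 × 4000 / 9.8 = 1.35 mm
Layer 70–35 kPa: Δp = 350 hPa = 35000 Pa, q̄ = 0.002 kg/kg → 0.002 × 35000 / 9.8 = 7.14 mm
PW = 19.30 + 2.24 + 1.59 + 1.35 + 7.14 = 31.62 ≈ 31.6 mm.

PW ≈ 31.6 mm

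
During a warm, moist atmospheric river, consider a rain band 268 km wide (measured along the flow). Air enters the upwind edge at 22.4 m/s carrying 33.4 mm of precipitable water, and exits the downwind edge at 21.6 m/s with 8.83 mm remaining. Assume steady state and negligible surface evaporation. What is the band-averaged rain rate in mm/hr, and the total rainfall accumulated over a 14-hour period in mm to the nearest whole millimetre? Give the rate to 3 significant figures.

Column moisture flux per unit crosswind length is F = V × PW.
Inflow: F_in = 22.4 × 33.4 = 748.16 mm·m/s
Outflow: F_out = 21.6 × 8.83 = 190.728 mm·m/s
Steady-state rate R = (F_in − F_out)/L = (748.16 − 190.728) / 268000 m = 2.080e-03 mm/s.
R = 2.080e-03 × 3600 = 7.49 mm/hr.
Over 14 h: total = 7.49 × 14 = 104.86 ≈ 105 mm.

R ≈ 7.49 mm/hr; total ≈ 105 mm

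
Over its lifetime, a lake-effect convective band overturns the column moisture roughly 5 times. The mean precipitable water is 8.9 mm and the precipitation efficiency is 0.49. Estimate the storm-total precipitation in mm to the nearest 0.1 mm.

Each cycle deposits ε × PW = 0.49 × 8.9 = 4.361 mm.
Over 5 cycles: 5 × 4.361 = 21.8 mm.

precipitation ≈ 21.8 mm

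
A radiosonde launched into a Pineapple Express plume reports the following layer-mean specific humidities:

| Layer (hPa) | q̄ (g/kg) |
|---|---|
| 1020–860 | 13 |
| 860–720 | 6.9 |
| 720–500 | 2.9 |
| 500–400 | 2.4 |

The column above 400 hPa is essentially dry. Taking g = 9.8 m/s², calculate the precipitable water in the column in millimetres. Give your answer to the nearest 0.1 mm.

PW ≈ 40.0 mm

Precipitable water is the column-integrated vapour mass per unit area: PW = (1/g) Σ q̄ Δp, with q in kg/kg and Δp in Pa (1 kg/m² of water = 1 mm).
Layer 1020–860 hPa: Δp = 160 hPa = 16000 Pa, q̄ = 0.013 kg/kg → 0.013 × 16000 / 9.8 = 21.22 mm
Layer 860–720 hPa: Δp = 140 hPa = 14000 Pa, q̄ = 0.0069 kg/kg → 0.0069 × 14000 / 9.8 = 9.86 mm
Layer 720–500 hPa: Δp = 220 hPa = 22000 Pa, q̄ = 0.0029 kg/kg → 0.0029 × 22000 / 9.8 = 6.51 mm
Layer 500–400 hPa: Δp = 100 hPa = 10000 Pa, q̄ = 0.0024 kg/kg → 0.0024 × 10000 / 9.8 = 2.45 mm
PW = 21.22 + 9.86 + 6.51 + 2.45 = 40.04 ≈ 40.0 mm.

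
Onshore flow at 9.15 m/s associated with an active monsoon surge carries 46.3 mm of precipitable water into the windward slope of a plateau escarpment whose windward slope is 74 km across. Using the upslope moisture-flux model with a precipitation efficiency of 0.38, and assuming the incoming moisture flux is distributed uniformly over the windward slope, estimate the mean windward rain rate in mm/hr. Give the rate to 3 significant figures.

R ≈ 7.83 mm/hr

Incoming column moisture flux per unit ridge length: F = V × PW = 9.15 × 46.3 = 423.645 mm·m/s.
Spread over the 74 km slope with efficiency ε = 0.38: R = ε·F/W = 0.38 × 423.645 / 74000 m = 2.175e-03 mm/s.
R = 2.175e-03 × 3600 = 7.83 mm/hr.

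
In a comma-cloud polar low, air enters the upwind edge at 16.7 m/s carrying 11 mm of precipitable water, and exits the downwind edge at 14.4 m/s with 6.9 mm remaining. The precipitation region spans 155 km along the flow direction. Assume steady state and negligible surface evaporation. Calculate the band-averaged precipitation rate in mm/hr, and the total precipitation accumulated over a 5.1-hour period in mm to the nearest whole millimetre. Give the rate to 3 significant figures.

R ≈ 1.96 mm/hr; total ≈ 10 mm

Column moisture flux per unit crosswind length is F = V × PW.
Inflow: F_in = 16.7 × 11 = 183.7 mm·m/s
Outflow: F_out = 14.4 × 6.9 = 99.36 mm·m/s
Steady-state rate R = (F_in − F_out)/L = (183.7 − 99.36) / 155000 m = 5.441e-04 mm/s.
R = 5.441e-04 × 3600 = 1.96 mm/hr.
Over 5.1 h: total = 1.96 × 5.1 = 9.996 ≈ 10 mm.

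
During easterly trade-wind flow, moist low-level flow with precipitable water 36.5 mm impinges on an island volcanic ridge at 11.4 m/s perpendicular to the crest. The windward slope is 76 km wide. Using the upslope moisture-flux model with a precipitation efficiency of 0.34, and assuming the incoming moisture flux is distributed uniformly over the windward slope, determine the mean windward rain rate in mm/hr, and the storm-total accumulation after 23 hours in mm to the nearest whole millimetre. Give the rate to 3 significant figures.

R ≈ 6.70 mm/hr; total ≈ 154 mm

Incoming column moisture flux per unit ridge length: F = V × PW = 11.4 × 36.5 = 416.1 mm·m/s.
Spread over the 76 km slope with efficiency ε = 0.34: R = ε·F/W = 0.34 × 416.1 / 76000 m = 1.862e-03 mm/s.
R = 1.862e-03 × 3600 = 6.70 mm/hr.
Over 23 h: total = 6.70 × 23 = 154.1 ≈ 154 mm.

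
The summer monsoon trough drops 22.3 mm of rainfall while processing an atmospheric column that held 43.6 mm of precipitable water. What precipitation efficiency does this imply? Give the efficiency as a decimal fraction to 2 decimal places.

ε = rainfall / PW = 22.3 / 43.6 = 0.51.

ε ≈ 0.51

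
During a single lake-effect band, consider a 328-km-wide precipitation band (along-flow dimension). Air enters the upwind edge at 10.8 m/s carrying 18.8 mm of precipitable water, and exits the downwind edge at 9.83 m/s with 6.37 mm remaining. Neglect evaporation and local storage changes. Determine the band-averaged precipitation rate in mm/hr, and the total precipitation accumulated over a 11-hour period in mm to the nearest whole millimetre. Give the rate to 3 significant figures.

R ≈ 1.54 mm/hr; total ≈ 17 mm

Column moisture flux per unit crosswind length is F = V × PW.
Inflow: F_in = 10.8 × 18.8 = 203.04 mm·m/s
Outflow: F_out = 9.83 × 6.37 = 62.6171 mm·m/s
Steady-state rate R = (F_in − F_out)/L = (203.04 − 62.6171) / 328000 m = 4.281e-04 mm/s.
R = 4.281e-04 × 3600 = 1.54 mm/hr.
Over 11 h: total = 1.54 × 11 = 16.94 ≈ 17 mm.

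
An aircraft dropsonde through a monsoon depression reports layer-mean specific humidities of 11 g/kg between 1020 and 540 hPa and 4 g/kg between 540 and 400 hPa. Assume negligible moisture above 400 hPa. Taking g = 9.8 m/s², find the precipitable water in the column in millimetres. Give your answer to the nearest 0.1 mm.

PW ≈ 59.6 mm

Precipitable water is the column-integrated vapour mass per unit area: PW = (1/g) Σ q̄ Δp, with q in kg/kg and Δp in Pa (1 kg/m² of water = 1 mm).
Layer 1020–540 hPa: Δp = 480 hPa = 48000 Pa, q̄ = 0.011 kg/kg → 0.011 × 48000 / 9.8 = 53.88 mm
Layer 540–400 hPa: Δp = 140 hPa = 14000 Pa, q̄ = 0.004 kg/kg → 0.004 × 14000 / 9.8 = 5.71 mm
PW = 53.88 + 5.71 = 59.59 ≈ 59.6 mm.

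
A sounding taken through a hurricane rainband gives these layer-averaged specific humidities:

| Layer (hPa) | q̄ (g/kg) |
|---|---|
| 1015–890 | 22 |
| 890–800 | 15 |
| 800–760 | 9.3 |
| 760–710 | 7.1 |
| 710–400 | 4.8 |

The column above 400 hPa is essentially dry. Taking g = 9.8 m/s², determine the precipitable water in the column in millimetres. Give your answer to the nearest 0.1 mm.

PW ≈ 64.4 mm

Precipitable water is the column-integrated vapour mass per unit area: PW = (1/g) Σ q̄ Δp, with q in kg/kg and Δp in Pa (1 kg/m² of water = 1 mm).
Layer 1015–890 hPa: Δp = 125 hPa = 12500 Pa, q̄ = 0.022 kg/kg → 0.022 × 12500 / 9.8 = 28.06 mm
Layer 890–800 hPa: Δp = 90 hPa = 9000 Pa, q̄ = 0.015 kg/kg → 0.015 × 9000 / 9.8 = 13.78 mm
Layer 800–760 hPa: Δp = 40 hPa = 4000 Pa, q̄ = 0.0093 kg/kg → 0.0093 × 4000 / 9.8 = 3.80 mm
Layer 760–710 hPa: Δp = 50 hPa = 5000 Pa, q̄ = 0.0071 kg/kg → 0.0071 × 5000 / 9.8 = 3.62 mm
Layer 710–400 hPa: Δp = 310 hPa = 31000 Pa, q̄ = 0.0048 kg/kg → 0.0048 × 31000 / 9.8 = 15.18 mm
PW = 28.06 + 13.78 + 3.80 + 3.62 + 15.18 = 64.44 ≈ 64.4 mm.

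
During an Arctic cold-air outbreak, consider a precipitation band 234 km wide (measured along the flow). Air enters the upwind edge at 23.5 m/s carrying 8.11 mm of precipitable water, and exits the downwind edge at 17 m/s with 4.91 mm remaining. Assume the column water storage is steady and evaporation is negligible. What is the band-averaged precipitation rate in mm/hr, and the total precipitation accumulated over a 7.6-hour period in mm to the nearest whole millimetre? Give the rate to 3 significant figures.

R ≈ 1.65 mm/hr; total ≈ 13 mm

Column moisture flux per unit crosswind length is F = V × PW.
Inflow: F_in = 23.5 × 8.11 = 190.585 mm·m/s
Outflow: F_out = 17 × 4.91 = 83.47 mm·m/s
Steady-state rate R = (F_in − F_out)/L = (190.585 − 83.47) / 234000 m = 4.578e-04 mm/s.
R = 4.578e-04 × 3600 = 1.65 mm/hr.
Over 7.6 h: total = 1.65 × 7.6 = 12.54 ≈ 13 mm.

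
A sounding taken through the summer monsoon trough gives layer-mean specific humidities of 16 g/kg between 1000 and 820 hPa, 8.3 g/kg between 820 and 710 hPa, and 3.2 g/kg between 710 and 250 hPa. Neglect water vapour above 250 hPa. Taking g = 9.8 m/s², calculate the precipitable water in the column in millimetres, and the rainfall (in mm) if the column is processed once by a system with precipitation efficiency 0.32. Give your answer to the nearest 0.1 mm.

PW ≈ 53.7 mm; rainfall ≈ 17.2 mm

Precipitable water is the column-integrated vapour mass per unit area: PW = (1/g) Σ q̄ Δp, with q in kg/kg and Δp in Pa (1 kg/m² of water = 1 mm).
Layer 1000–820 hPa: Δp = 180 hPa = 18000 Pa, q̄ = 0.016 kg/kg → 0.016 × 18000 / 9.8 = 29.39 mm
Layer 820–710 hPa: Δp = 110 hPa = 11000 Pa, q̄ = 0.0083 kg/kg → 0.0083 × 11000 / 9.8 = 9.32 mm
Layer 710–250 hPa: Δp = 460 hPa = 46000 Pa, q̄ = 0.0032 kg/kg → 0.0032 × 46000 / 9.8 = 15.02 mm
PW = 29.39 + 9.32 + 15.02 = 53.73 ≈ 53.7 mm.
Rainfall = ε × PW = 0.32 × 53.7 = 17.2 mm.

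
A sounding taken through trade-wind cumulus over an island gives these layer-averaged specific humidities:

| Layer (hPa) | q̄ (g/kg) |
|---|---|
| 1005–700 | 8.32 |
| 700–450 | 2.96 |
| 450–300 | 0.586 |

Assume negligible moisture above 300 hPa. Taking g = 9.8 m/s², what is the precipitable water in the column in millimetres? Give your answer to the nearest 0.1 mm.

PW ≈ 34.3 mm

Precipitable water is the column-integrated vapour mass per unit area: PW = (1/g) Σ q̄ Δp, with q in kg/kg and Δp in Pa (1 kg/m² of water = 1 mm).
Layer 1005–700 hPa: Δp = 305 hPa = 30500 Pa, q̄ = 0.00832 kg/kg → 0.00832 × 30500 / 9.8 = 25.89 mm
Layer 700–450 hPa: Δp = 250 hPa = 25000 Pa, q̄ = 0.00296 kg/kg → 0.00296 × 25000 / 9.8 = 7.55 mm
Layer 450–300 hPa: Δp = 150 hPa = 15000 Pa, q̄ = 0.000586 kg/kg → 0.000586 × 15000 / 9.8 = 0.90 mm
PW = 25.89 + 7.55 + 0.90 = 34.34 ≈ 34.3 mm.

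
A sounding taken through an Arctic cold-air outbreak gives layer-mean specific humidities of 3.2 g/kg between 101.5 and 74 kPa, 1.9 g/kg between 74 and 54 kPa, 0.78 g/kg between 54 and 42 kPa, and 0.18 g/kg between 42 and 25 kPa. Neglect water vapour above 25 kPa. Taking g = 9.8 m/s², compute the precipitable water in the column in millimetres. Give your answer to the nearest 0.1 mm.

PW ≈ 14.1 mm

Precipitable water is the column-integrated vapour mass per unit area: PW = (1/g) Σ q̄ Δp, with q in kg/kg and Δp in Pa (1 kg/m² of water = 1 mm).
Layer 101.5–74 kPa: Δp = 275 hPa = 27500 Pa, q̄ = 0.0032 kg/kg → 0.0032 × 27500 / 9.8 = 8.98 mm
Layer 74–54 kPa: Δp = 200 hPa = 20000 Pa, q̄ = 0.0019 kg/kg → 0.0019 × 20000 / 9.8 = 3.88 mm
Layer 54–42 kPa: Δp = 120 hPa = 12000 Pa, q̄ = 0.00078 kg/kg → 0.00078 × 12000 / 9.8 = 0.96 mm
Layer 42–25 kPa: Δp = 170 hPa = 17000 Pa, q̄ = 0.00018 kg/kg → 0.00018 × 17000 / 9.8 = 0.31 mm
PW = 8.98 + 3.88 + 0.96 + 0.31 = 14.13 ≈ 14.1 mm.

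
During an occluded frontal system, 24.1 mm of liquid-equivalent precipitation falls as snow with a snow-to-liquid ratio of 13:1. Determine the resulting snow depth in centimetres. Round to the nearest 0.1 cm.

Snow depth = liquid × ratio = 24.1 mm × 13 = 313.3 mm = 31.3 cm.

snow depth ≈ 31.3 cm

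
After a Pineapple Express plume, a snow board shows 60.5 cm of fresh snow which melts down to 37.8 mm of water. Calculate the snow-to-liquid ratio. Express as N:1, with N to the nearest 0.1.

Ratio = snow depth / SWE = 605 mm / 37.8 mm = 16.0, i.e. 16.0:1.

ratio ≈ 16.0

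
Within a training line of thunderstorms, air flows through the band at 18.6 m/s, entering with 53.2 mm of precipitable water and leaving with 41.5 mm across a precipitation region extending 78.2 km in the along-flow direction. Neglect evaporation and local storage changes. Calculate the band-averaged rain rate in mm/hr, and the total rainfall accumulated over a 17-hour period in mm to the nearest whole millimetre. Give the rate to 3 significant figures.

Column moisture flux per unit crosswind length is F = V × PW.
Inflow: F_in = 18.6 × 53.2 = 989.52 mm·m/s
Outflow: F_out = 18.6 × 41.5 = 771.9 mm·m/s
Steady-state rate R = (F_in − F_out)/L = (989.52 − 771.9) / 78200 m = 2.783e-03 mm/s.
R = 2.783e-03 × 3600 = 10.0 mm/hr.
Over 17 h: total = 10.0 × 17 = 170 mm.

R ≈ 10.0 mm/hr; total ≈ 170 mm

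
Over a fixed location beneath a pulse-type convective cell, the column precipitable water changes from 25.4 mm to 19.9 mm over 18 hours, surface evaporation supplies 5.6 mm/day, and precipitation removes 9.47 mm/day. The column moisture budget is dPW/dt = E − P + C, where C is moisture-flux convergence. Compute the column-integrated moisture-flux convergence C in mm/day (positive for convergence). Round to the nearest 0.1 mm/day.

dPW/dt = (19.9 − 25.4) mm / (18/24 day) = -7.333 mm/day.
C = dPW/dt − E + P = (-7.333) − 5.6 + 9.47 = -3.5 mm/day.

C ≈ -3.5 mm/day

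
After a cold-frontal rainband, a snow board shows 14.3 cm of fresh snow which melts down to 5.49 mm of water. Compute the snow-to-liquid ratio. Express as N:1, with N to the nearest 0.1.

ratio ≈ 26.0

Ratio = snow depth / SWE = 143 mm / 5.49 mm = 26.0, i.e. 26.0:1.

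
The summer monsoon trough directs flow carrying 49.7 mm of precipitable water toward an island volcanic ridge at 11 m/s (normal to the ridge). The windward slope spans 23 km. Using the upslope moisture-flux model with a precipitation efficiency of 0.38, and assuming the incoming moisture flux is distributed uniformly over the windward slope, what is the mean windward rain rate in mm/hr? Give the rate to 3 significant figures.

R ≈ 32.5 mm/hr

Incoming column moisture flux per unit ridge length: F = V × PW = 11 × 49.7 = 546.7 mm·m/s.
Spread over the 23 km slope with efficiency ε = 0.38: R = ε·F/W = 0.38 × 546.7 / 23000 m = 9.032e-03 mm/s.
R = 9.032e-03 × 3600 = 32.5 mm/hr.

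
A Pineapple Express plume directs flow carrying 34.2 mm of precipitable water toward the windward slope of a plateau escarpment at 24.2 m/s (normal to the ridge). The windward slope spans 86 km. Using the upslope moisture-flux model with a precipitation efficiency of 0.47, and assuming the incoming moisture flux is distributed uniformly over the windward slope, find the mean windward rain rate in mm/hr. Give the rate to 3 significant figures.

R ≈ 16.3 mm/hr

Incoming column moisture flux per unit ridge length: F = V × PW = 24.2 × 34.2 = 827.64 mm·m/s.
Spread over the 86 km slope with efficiency ε = 0.47: R = ε·F/W = 0.47 × 827.64 / 86000 m = 4.523e-03 mm/s.
R = 4.523e-03 × 3600 = 16.3 mm/hr.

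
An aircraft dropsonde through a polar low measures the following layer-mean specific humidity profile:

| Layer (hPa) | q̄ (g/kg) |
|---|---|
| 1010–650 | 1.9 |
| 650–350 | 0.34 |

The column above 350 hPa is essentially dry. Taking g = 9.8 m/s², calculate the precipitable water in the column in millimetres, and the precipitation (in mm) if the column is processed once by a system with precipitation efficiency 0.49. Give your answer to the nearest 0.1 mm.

Precipitable water is the column-integrated vapour mass per unit area: PW = (1/g) Σ q̄ Δp, with q in kg/kg and Δp in Pa (1 kg/m² of water = 1 mm).
Layer 1010–650 hPa: Δp = 360 hPa = 36000 Pa, q̄ = 0.0019 kg/kg → 0.0019 × 36000 / 9.8 = 6.98 mm
Layer 650–350 hPa: Δp = 300 hPa = 30000 Pa, q̄ = 0.00034 kg/kg → 0.00034 × 30000 / 9.8 = 1.04 mm
PW = 6.98 + 1.04 = 8.02 ≈ 8.0 mm.
Precipitation = ε × PW = 0.49 × 8.0 = 3.9 mm.

PW ≈ 8.0 mm; precipitation ≈ 3.9 mm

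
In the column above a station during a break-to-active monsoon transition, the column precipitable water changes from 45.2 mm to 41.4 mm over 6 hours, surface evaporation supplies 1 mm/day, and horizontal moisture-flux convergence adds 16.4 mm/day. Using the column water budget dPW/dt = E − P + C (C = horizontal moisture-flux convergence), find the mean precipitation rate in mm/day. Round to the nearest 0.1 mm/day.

P ≈ 32.6 mm/day

dPW/dt = (41.4 − 45.2) mm / (6/24 day) = -15.200 mm/day.
P = E + C − dPW/dt = 1 + (16.4) − (-15.200) = 32.6 mm/day.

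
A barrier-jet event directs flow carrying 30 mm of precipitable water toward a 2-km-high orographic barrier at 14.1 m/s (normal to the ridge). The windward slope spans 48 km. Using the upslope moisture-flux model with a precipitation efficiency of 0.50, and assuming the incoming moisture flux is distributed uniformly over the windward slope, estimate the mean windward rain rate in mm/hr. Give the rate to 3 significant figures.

Incoming column moisture flux per unit ridge length: F = V × PW = 14.1 × 30 = 423 mm·m/s.
Spread over the 48 km slope with efficiency ε = 0.50: R = ε·F/W = 0.50 × 423 / 48000 m = 4.406e-03 mm/s.
R = 4.406e-03 × 3600 = 15.9 mm/hr.

R ≈ 15.9 mm/hr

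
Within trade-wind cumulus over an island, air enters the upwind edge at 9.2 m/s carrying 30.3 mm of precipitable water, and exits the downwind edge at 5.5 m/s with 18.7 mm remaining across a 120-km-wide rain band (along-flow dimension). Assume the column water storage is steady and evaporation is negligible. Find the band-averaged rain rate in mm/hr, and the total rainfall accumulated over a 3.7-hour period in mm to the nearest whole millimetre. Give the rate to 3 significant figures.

R ≈ 5.28 mm/hr; total ≈ 20 mm

Column moisture flux per unit crosswind length is F = V × PW.
Inflow: F_in = 9.2 × 30.3 = 278.76 mm·m/s
Outflow: F_out = 5.5 × 18.7 = 102.85 mm·m/s
Steady-state rate R = (F_in − F_out)/L = (278.76 − 102.85) / 120000 m = 1.466e-03 mm/s.
R = 1.466e-03 × 3600 = 5.28 mm/hr.
Over 3.7 h: total = 5.28 × 3.7 = 19.536 ≈ 20 mm.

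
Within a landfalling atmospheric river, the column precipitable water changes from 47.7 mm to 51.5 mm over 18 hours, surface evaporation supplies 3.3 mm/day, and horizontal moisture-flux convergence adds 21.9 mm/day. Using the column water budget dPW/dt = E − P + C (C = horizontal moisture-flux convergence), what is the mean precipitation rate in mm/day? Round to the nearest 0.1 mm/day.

P ≈ 20.1 mm/day

dPW/dt = (51.5 − 47.7) mm / (18/24 day) = +5.067 mm/day.
P = E + C − dPW/dt = 3.3 + (21.9) − (+5.067) = 20.1 mm/day.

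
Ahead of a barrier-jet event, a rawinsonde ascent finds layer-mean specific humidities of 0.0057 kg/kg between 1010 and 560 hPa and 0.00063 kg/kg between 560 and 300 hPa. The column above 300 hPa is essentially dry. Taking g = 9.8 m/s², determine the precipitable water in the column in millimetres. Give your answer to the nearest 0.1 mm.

Precipitable water is the column-integrated vapour mass per unit area: PW = (1/g) Σ q̄ Δp, with q in kg/kg and Δp in Pa (1 kg/m² of water = 1 mm).
Layer 1010–560 hPa: Δp = 450 hPa = 45000 Pa, q̄ = 0.0057 kg/kg → 0.0057 × 45000 / 9.8 = 26.17 mm
Layer 560–300 hPa: Δp = 260 hPa = 26000 Pa, q̄ = 0.00063 kg/kg → 0.00063 × 26000 / 9.8 = 1.67 mm
PW = 26.17 + 1.67 = 27.84 ≈ 27.8 mm.

PW ≈ 27.8 mm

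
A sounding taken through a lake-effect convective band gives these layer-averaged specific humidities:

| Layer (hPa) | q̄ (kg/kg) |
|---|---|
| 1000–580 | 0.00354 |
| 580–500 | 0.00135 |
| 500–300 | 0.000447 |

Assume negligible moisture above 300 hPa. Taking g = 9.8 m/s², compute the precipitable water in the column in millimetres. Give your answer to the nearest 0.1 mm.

Precipitable water is the column-integrated vapour mass per unit area: PW = (1/g) Σ q̄ Δp, with q in kg/kg and Δp in Pa (1 kg/m² of water = 1 mm).
Layer 1000–580 hPa: Δp = 420 hPa = 42000 Pa, q̄ = 0.00354 kg/kg → 0.00354 × 42000 / 9.8 = 15.17 mm
Layer 580–500 hPa: Δp = 80 hPa = 8000 Pa, q̄ = 0.00135 kg/kg → 0.00135 × 8000 / 9.8 = 1.10 mm
Layer 500–300 hPa: Δp = 200 hPa = 20000 Pa, q̄ = 0.000447 kg/kg → 0.000447 × 20000 / 9.8 = 0.91 mm
PW = 15.17 + 1.10 + 0.91 = 17.18 ≈ 17.2 mm.

PW ≈ 17.2 mm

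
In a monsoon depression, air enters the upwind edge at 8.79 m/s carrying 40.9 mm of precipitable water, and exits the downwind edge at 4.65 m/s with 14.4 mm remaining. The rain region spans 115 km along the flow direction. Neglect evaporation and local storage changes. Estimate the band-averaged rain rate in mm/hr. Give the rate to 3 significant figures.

R ≈ 9.16 mm/hr

Column moisture flux per unit crosswind length is F = V × PW.
Inflow: F_in = 8.79 × 40.9 = 359.511 mm·m/s
Outflow: F_out = 4.65 × 14.4 = 66.96 mm·m/s
Steady-state rate R = (F_in − F_out)/L = (359.511 − 66.96) / 115000 m = 2.544e-03 mm/s.
R = 2.544e-03 × 3600 = 9.16 mm/hr.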